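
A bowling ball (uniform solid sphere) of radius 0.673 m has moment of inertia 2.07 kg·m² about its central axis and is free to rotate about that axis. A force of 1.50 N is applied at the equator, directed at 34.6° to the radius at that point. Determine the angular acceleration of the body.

α ≈ 0.277 rad/s²

Only the tangential component produces torque: τ = F R sinθ = (1.50)(0.673) sin 34.6° = 0.5732 N·m.
Newton's second law for rotation, τ = Iα, gives α = τ/I = 0.5732/2.070 = 0.2769 rad/s².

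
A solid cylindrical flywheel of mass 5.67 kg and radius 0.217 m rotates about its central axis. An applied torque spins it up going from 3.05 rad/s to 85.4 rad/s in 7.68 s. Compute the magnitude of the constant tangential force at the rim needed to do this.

I = ½MR² = (1/2)(5.67)(0.217)² = 0.1335 kg·m².
α = Δω/Δt = (85.4 − 3.05)/7.68 = 10.72 rad/s².
The required torque is τ = Iα = (0.1335)(10.72) = 1.431 N·m.
A tangential force at the rim gives τ = FR, so F = τ/R = 1.431/0.217 = 6.597 N.

F ≈ 6.60 N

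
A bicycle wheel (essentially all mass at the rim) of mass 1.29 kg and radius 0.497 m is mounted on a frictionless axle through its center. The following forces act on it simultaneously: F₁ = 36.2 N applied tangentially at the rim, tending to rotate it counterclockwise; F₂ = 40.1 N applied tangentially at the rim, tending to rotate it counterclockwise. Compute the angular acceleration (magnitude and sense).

I = MR² = (1.29)(0.497)² = 0.3186 kg·m².
Taking counterclockwise as positive: τ₁ = +(36.2)(0.497) = +17.99 N·m; τ₂ = +(40.1)(0.497) = +19.93 N·m.
Net torque τ = 37.92 N·m.
α = τ/I = 37.92/0.3186 = 119.0 rad/s².

α ≈ 119 rad/s², counterclockwise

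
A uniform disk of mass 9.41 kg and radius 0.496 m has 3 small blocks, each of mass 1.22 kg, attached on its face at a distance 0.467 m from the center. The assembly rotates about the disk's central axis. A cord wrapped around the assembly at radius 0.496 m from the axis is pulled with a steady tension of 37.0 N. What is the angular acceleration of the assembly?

α ≈ 9.38 rad/s²

I_disk = ½MR² = ½(9.41)(0.496)² = 1.158 kg·m².
I_blocks = 3·m·r² = 3(1.22)(0.467)² = 0.7982 kg·m².
Total I = 1.956 kg·m².
τ = F r = (37.0)(0.496) = 18.35 N·m.
α = τ/I = 18.35/1.956 = 9.384 rad/s².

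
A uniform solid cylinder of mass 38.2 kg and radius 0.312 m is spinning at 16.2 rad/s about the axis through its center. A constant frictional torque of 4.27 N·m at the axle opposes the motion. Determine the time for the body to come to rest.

I = ½MR² = (1/2)(38.2)(0.312)² = 1.859 kg·m².
The net torque has magnitude 4.27 N·m, opposing ω.
|α| = τ/I = 4.270/1.859 = 2.297 rad/s² (deceleration).
0 = ω₀ − |α|t ⇒ t = ω₀/|α| = 16.2/2.297 = 7.054 s.

t ≈ 7.05 s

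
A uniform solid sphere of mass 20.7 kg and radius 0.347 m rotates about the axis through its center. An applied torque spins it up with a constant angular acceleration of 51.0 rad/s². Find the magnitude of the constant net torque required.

τ ≈ 50.8 N·m

I = (2/5)MR² = (2/5)(20.7)(0.347)² = 0.9970 kg·m².
τ = Iα = (0.9970)(51.00) = 50.85 N·m.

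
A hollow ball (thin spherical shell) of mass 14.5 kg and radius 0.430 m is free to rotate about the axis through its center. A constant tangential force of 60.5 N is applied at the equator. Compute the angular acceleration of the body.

α ≈ 14.6 rad/s²

I = (2/3)MR² = (2/3)(14.5)(0.430)² = 1.787 kg·m².
τ = F R = (60.5)(0.430) = 26.02 N·m.
Newton's second law for rotation, τ = Iα, gives α = τ/I = 26.02/1.787 = 14.55 rad/s².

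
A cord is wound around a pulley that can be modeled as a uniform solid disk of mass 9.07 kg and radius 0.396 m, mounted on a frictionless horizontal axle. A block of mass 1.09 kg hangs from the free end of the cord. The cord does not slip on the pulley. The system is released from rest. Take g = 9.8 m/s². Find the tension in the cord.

I = ½MR² = (1/2)(9.07)(0.396)² = 0.7112 kg·m².
Block: mg − T = ma. Pulley: TR = Iα. No-slip: a = αR, so T = (I/R²)a = 4.535·a.
Then mg = (m + 4.535)a, so a = (1.09)(9.8)/(1.09 + 4.535) = 1.899 m/s².
T = 4.535·a = 8.612 N.

T ≈ 8.61 N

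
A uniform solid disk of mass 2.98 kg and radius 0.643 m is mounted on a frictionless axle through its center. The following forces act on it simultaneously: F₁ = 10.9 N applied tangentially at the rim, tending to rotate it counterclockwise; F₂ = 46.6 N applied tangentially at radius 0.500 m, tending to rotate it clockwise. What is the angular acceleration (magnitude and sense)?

I = ½MR² = (1/2)(2.98)(0.643)² = 0.6160 kg·m².
Taking counterclockwise as positive: τ₁ = +(10.9)(0.643) = +7.009 N·m; τ₂ = −(46.6)(0.500) = −23.30 N·m.
Net torque τ = -16.29 N·m.
α = τ/I = -16.29/0.6160 = -26.45 rad/s².

α ≈ 26.4 rad/s², clockwise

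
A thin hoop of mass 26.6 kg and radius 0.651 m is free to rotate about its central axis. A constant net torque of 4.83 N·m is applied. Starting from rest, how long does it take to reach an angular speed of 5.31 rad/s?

t ≈ 12.4 s

I = MR² = (26.6)(0.651)² = 11.27 kg·m².
α = τ/I = 4.83/11.27 = 0.4285 rad/s².
ω = αt ⇒ t = ω/α = 5.31/0.4285 = 12.39 s.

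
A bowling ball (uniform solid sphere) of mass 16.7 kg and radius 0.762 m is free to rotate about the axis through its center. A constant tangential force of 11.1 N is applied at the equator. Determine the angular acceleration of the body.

I = (2/5)MR² = (2/5)(16.7)(0.762)² = 3.879 kg·m².
τ = F R = (11.1)(0.762) = 8.458 N·m.
From τ = Iα: α = 8.458/3.879 = 2.181 rad/s².

α ≈ 2.18 rad/s²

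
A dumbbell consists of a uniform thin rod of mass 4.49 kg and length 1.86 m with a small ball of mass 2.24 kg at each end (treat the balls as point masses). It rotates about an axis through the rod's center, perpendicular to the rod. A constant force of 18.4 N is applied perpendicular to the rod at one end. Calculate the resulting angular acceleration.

I_rod = (1/12)ML² = (1/12)(4.49)(1.86)² = 1.294 kg·m².
I_balls = 2·m·(L/2)² = 2(2.24)(0.9300)² = 3.875 kg·m².
Total I = 5.169 kg·m².
τ = F·(L/2) = (18.4)(0.930) = 17.11 N·m.
α = τ/I = 17.11/5.169 = 3.310 rad/s².

α ≈ 3.31 rad/s²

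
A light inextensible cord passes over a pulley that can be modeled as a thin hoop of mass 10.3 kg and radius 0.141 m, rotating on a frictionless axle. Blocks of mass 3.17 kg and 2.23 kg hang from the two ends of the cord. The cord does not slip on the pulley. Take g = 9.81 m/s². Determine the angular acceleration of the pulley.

I = MR² = (10.3)(0.141)² = 0.2048 kg·m².
Heavier block: m₁g − T₁ = m₁a. Lighter block: T₂ − m₂g = m₂a.
Pulley: (T₁ − T₂)R = Iα = I(a/R), so T₁ − T₂ = (I/R²)a = 1·M_p a = 10.30·a.
Adding the three: (m₁ − m₂)g = (m₁ + m₂ + 10.30)a, so a = (3.17 − 2.23)(9.81)/(3.17 + 2.23 + 10.30) = 0.5874 m/s².
α = a/R = 0.5874/0.141 = 4.166 rad/s².

α ≈ 4.17 rad/s²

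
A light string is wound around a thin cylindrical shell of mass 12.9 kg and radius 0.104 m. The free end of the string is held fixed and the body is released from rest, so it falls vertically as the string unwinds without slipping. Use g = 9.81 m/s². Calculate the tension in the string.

Translation: Mg − T = Ma. Rotation about the center: TR = Iα with I = MR².
With a = αR: T = (I/R²)a = M a, so Mg = (1 + 1.000)Ma.
a = g/(1 + 1.000) = 9.81/2.000 = 4.905 m/s².
T = 1.000·M·a = (1.000)(12.9)(4.905) = 63.27 N.

T ≈ 63.3 N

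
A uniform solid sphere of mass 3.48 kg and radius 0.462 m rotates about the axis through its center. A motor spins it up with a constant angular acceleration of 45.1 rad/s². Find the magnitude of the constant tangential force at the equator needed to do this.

F ≈ 29.0 N

I = (2/5)MR² = (2/5)(3.48)(0.462)² = 0.2971 kg·m².
The required torque is τ = Iα = (0.2971)(45.10) = 13.40 N·m.
A tangential force at the equator gives τ = FR, so F = τ/R = 13.40/0.462 = 29.00 N.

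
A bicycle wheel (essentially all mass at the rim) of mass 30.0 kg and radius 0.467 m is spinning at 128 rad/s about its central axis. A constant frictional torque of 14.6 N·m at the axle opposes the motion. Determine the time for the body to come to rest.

I = MR² = (30.0)(0.467)² = 6.543 kg·m².
The net torque has magnitude 14.6 N·m, opposing ω.
|α| = τ/I = 14.60/6.543 = 2.232 rad/s² (deceleration).
0 = ω₀ − |α|t ⇒ t = ω₀/|α| = 128/2.232 = 57.36 s.

t ≈ 57.4 s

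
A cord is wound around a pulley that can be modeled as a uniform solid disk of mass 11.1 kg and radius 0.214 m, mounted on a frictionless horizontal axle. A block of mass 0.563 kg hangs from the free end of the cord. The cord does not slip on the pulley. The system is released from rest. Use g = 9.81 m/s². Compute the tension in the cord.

T ≈ 5.01 N

I = ½MR² = (1/2)(11.1)(0.214)² = 0.2542 kg·m².
Block: mg − T = ma. Pulley: TR = Iα. No-slip: a = αR, so T = (I/R²)a = 5.550·a.
Then mg = (m + 5.550)a, so a = (0.563)(9.81)/(0.563 + 5.550) = 0.9035 m/s².
T = 5.550·a = 5.014 N.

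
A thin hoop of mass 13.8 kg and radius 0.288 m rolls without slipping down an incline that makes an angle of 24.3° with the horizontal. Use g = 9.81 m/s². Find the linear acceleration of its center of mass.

a ≈ 2.02 m/s²

Translation along the incline: Mg sinθ − f = Ma.
Rotation about the center: fR = Iα with I = MR². No-slip gives a = αR, so f = (I/R²)a = M a.
Substituting: Mg sinθ = (1 + 1.000)Ma, so a = g sinθ/(1 + 1.000) = (9.81) sin 24.3° / 2.000 = 2.018 m/s².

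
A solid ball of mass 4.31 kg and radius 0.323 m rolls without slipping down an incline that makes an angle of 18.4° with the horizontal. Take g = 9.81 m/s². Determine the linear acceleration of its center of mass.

Translation along the incline: Mg sinθ − f = Ma.
Rotation about the center: fR = Iα with I = (2/5)MR². No-slip gives a = αR, so f = (I/R²)a = (2/5)M a.
Substituting: Mg sinθ = (1 + 0.4000)Ma, so a = g sinθ/(1 + 0.4000) = (9.81) sin 18.4° / 1.400 = 2.212 m/s².

a ≈ 2.21 m/s²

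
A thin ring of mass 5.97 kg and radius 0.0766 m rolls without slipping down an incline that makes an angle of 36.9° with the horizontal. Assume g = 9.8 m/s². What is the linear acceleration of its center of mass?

Translation along the incline: Mg sinθ − f = Ma.
Rotation about the center: fR = Iα with I = MR². No-slip gives a = αR, so f = (I/R²)a = M a.
Substituting: Mg sinθ = (1 + 1.000)Ma, so a = g sinθ/(1 + 1.000) = (9.8) sin 36.9° / 2.000 = 2.942 m/s².

a ≈ 2.94 m/s²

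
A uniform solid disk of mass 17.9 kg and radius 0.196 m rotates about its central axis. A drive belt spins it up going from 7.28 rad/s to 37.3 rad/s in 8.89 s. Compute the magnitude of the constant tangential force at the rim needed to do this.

I = ½MR² = (1/2)(17.9)(0.196)² = 0.3438 kg·m².
α = Δω/Δt = (37.3 − 7.28)/8.89 = 3.377 rad/s².
The required torque is τ = Iα = (0.3438)(3.377) = 1.161 N·m.
A tangential force at the rim gives τ = FR, so F = τ/R = 1.161/0.196 = 5.924 N.

F ≈ 5.92 N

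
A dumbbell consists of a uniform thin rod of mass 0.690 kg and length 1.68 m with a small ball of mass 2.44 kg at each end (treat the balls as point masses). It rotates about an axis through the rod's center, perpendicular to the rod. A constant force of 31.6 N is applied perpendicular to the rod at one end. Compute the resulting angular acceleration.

I_rod = (1/12)ML² = (1/12)(0.690)(1.68)² = 0.1623 kg·m².
I_balls = 2·m·(L/2)² = 2(2.44)(0.8400)² = 3.443 kg·m².
Total I = 3.606 kg·m².
τ = F·(L/2) = (31.6)(0.840) = 26.54 N·m.
α = τ/I = 26.54/3.606 = 7.362 rad/s².

α ≈ 7.36 rad/s²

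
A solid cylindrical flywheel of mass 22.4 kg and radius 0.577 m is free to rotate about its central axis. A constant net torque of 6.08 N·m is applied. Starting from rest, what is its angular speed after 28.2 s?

ω ≈ 46.0 rad/s

I = ½MR² = (1/2)(22.4)(0.577)² = 3.729 kg·m².
α = τ/I = 6.08/3.729 = 1.631 rad/s².
ω = ω₀ + αt = 0 + (1.631)(28.2) = 45.98 rad/s.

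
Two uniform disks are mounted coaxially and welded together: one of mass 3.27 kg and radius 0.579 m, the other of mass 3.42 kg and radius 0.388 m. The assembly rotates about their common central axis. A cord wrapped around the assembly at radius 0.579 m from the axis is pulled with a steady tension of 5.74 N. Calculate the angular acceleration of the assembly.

α ≈ 4.13 rad/s²

I = ½M₁R₁² + ½M₂R₂² = ½(3.27)(0.579)² + ½(3.42)(0.388)² = 0.8055 kg·m².
τ = F r = (5.74)(0.579) = 3.323 N·m.
α = τ/I = 3.323/0.8055 = 4.126 rad/s².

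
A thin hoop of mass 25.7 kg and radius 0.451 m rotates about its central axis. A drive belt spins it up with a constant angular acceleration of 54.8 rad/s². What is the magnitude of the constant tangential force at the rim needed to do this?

F ≈ 635 N

I = MR² = (25.7)(0.451)² = 5.227 kg·m².
The required torque is τ = Iα = (5.227)(54.80) = 286.5 N·m.
A tangential force at the rim gives τ = FR, so F = τ/R = 286.5/0.451 = 635.2 N.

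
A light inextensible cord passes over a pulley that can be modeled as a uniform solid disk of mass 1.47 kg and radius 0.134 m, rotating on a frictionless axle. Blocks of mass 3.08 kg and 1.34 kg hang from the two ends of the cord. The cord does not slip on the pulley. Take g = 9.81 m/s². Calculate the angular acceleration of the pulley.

α ≈ 24.7 rad/s²

I = ½MR² = (1/2)(1.47)(0.134)² = 0.01320 kg·m².
Heavier block: m₁g − T₁ = m₁a. Lighter block: T₂ − m₂g = m₂a.
Pulley: (T₁ − T₂)R = Iα = I(a/R), so T₁ − T₂ = (I/R²)a = (1/2)M_p a = 0.7350·a.
Adding the three: (m₁ − m₂)g = (m₁ + m₂ + 0.7350)a, so a = (3.08 − 1.34)(9.81)/(3.08 + 1.34 + 0.7350) = 3.311 m/s².
α = a/R = 3.311/0.134 = 24.71 rad/s².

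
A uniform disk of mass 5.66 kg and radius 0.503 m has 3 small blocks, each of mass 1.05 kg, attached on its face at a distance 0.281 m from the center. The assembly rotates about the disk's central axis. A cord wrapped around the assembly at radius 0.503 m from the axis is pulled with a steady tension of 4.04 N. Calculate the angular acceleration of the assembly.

α ≈ 2.11 rad/s²

I_disk = ½MR² = ½(5.66)(0.503)² = 0.7160 kg·m².
I_blocks = 3·m·r² = 3(1.05)(0.281)² = 0.2487 kg·m².
Total I = 0.9647 kg·m².
τ = F r = (4.04)(0.503) = 2.032 N·m.
α = τ/I = 2.032/0.9647 = 2.106 rad/s².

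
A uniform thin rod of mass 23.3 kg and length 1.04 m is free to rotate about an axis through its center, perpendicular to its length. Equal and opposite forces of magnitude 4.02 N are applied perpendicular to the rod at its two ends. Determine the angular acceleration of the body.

I = (1/12)ML² = (1/12)(23.3)(1.04)² = 2.100 kg·m².
The couple gives τ = F·(L/2) + F·(L/2) = F L = (4.02)(1.04) = 4.181 N·m.
From τ = Iα: α = 4.181/2.100 = 1.991 rad/s².

α ≈ 1.99 rad/s²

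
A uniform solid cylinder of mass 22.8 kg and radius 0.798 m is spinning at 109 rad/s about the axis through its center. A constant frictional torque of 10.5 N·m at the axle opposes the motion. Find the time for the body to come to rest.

I = ½MR² = (1/2)(22.8)(0.798)² = 7.260 kg·m².
The net torque has magnitude 10.5 N·m, opposing ω.
|α| = τ/I = 10.50/7.260 = 1.446 rad/s² (deceleration).
0 = ω₀ − |α|t ⇒ t = ω₀/|α| = 109/1.446 = 75.36 s.

t ≈ 75.4 s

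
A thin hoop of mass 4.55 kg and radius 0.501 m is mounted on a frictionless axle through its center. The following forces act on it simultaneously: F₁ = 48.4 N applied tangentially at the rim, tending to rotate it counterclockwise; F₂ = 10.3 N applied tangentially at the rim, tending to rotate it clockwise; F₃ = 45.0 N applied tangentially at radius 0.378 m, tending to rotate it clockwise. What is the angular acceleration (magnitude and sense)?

α ≈ 1.82 rad/s², counterclockwise

I = MR² = (4.55)(0.501)² = 1.142 kg·m².
Taking counterclockwise as positive: τ₁ = +(48.4)(0.501) = +24.25 N·m; τ₂ = −(10.3)(0.501) = −5.160 N·m; τ₃ = −(45.0)(0.378) = −17.01 N·m.
Net torque τ = 2.078 N·m.
α = τ/I = 2.078/1.142 = 1.820 rad/s².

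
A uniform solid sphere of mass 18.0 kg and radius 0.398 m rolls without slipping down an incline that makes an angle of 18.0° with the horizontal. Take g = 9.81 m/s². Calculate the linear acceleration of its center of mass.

Translation along the incline: Mg sinθ − f = Ma.
Rotation about the center: fR = Iα with I = (2/5)MR². No-slip gives a = αR, so f = (I/R²)a = (2/5)M a.
Substituting: Mg sinθ = (1 + 0.4000)Ma, so a = g sinθ/(1 + 0.4000) = (9.81) sin 18.0° / 1.400 = 2.165 m/s².

a ≈ 2.17 m/s²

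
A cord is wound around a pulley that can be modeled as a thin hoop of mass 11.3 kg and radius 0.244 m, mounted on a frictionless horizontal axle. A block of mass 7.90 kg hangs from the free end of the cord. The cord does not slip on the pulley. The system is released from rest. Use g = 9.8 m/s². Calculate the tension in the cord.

I = MR² = (11.3)(0.244)² = 0.6728 kg·m².
Block: mg − T = ma. Pulley: TR = Iα. No-slip: a = αR, so T = (I/R²)a = 11.30·a.
Then mg = (m + 11.30)a, so a = (7.90)(9.8)/(7.90 + 11.30) = 4.032 m/s².
T = 11.30·a = 45.56 N.

T ≈ 45.6 N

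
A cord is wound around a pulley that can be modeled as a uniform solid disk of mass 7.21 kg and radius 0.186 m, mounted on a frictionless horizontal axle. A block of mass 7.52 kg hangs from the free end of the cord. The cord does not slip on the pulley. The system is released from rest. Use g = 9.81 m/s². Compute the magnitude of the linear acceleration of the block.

a ≈ 6.63 m/s²

I = ½MR² = (1/2)(7.21)(0.186)² = 0.1247 kg·m².
Block: mg − T = ma. Pulley: TR = Iα. No-slip: a = αR, so T = (I/R²)a = 3.605·a.
Then mg = (m + 3.605)a, so a = (7.52)(9.81)/(7.52 + 3.605) = 6.631 m/s².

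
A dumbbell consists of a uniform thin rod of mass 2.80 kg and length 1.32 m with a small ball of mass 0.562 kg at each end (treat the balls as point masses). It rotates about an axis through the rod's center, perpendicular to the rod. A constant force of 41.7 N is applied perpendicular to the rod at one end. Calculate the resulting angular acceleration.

α ≈ 30.7 rad/s²

I_rod = (1/12)ML² = (1/12)(2.80)(1.32)² = 0.4066 kg·m².
I_balls = 2·m·(L/2)² = 2(0.562)(0.6600)² = 0.4896 kg·m².
Total I = 0.8962 kg·m².
τ = F·(L/2) = (41.7)(0.660) = 27.52 N·m.
α = τ/I = 27.52/0.8962 = 30.71 rad/s².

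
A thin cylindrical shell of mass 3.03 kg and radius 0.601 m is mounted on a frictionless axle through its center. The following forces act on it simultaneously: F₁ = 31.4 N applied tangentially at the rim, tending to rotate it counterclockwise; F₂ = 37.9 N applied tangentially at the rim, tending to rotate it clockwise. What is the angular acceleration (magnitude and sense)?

I = MR² = (3.03)(0.601)² = 1.094 kg·m².
Taking counterclockwise as positive: τ₁ = +(31.4)(0.601) = +18.87 N·m; τ₂ = −(37.9)(0.601) = −22.78 N·m.
Net torque τ = -3.907 N·m.
α = τ/I = -3.907/1.094 = -3.569 rad/s².

α ≈ 3.57 rad/s², clockwise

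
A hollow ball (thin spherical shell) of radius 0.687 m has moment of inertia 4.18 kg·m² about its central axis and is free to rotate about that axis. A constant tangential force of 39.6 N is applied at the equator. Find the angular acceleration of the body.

τ = F R = (39.6)(0.687) = 27.21 N·m.
Newton's second law for rotation, τ = Iα, gives α = τ/I = 27.21/4.180 = 6.508 rad/s².

α ≈ 6.51 rad/s²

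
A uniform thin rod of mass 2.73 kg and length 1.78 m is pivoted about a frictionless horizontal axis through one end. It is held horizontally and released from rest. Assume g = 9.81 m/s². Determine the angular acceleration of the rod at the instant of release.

α ≈ 8.27 rad/s²

About the pivot, I = (1/3)ML² = (1/3)(2.73)(1.78)² = 2.883 kg·m².
The weight acts at the center, a distance L/2 = 0.8900 m from the pivot; τ = Mg(L/2) = 23.84 N·m.
α = τ/I = 23.84/2.883 = 8.267 rad/s².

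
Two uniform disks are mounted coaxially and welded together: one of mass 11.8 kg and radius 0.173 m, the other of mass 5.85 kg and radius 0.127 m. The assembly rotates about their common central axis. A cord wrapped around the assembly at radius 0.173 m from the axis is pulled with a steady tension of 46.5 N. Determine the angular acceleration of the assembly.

α ≈ 36.0 rad/s²

I = ½M₁R₁² + ½M₂R₂² = ½(11.8)(0.173)² + ½(5.85)(0.127)² = 0.2238 kg·m².
τ = F r = (46.5)(0.173) = 8.044 N·m.
α = τ/I = 8.044/0.2238 = 35.95 rad/s².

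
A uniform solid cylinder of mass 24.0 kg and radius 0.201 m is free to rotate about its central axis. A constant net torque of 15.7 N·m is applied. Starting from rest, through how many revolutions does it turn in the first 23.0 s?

≈ 1360 revolutions

I = ½MR² = (1/2)(24.0)(0.201)² = 0.4848 kg·m².
α = τ/I = 15.7/0.4848 = 32.38 rad/s².
θ = ½αt² = ½(32.38)(23.0)² = 8565 rad.
Revolutions = θ/(2π) = 1363.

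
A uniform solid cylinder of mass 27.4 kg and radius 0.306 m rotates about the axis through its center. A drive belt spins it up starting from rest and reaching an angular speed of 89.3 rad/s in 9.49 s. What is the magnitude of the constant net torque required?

τ ≈ 12.1 N·m

I = ½MR² = (1/2)(27.4)(0.306)² = 1.283 kg·m².
α = Δω/Δt = (89.3 − 0)/9.49 = 9.410 rad/s².
τ = Iα = (1.283)(9.410) = 12.07 N·m.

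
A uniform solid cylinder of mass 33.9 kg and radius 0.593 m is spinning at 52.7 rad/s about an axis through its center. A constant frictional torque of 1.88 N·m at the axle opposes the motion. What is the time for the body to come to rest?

t ≈ 167 s

I = ½MR² = (1/2)(33.9)(0.593)² = 5.960 kg·m².
The net torque has magnitude 1.88 N·m, opposing ω.
|α| = τ/I = 1.880/5.960 = 0.3154 rad/s² (deceleration).
0 = ω₀ − |α|t ⇒ t = ω₀/|α| = 52.7/0.3154 = 167.1 s.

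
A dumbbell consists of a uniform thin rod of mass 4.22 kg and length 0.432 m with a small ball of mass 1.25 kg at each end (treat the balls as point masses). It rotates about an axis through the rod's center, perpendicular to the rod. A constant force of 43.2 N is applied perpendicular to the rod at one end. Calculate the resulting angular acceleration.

α ≈ 51.2 rad/s²

I_rod = (1/12)ML² = (1/12)(4.22)(0.432)² = 0.06563 kg·m².
I_balls = 2·m·(L/2)² = 2(1.25)(0.2160)² = 0.1166 kg·m².
Total I = 0.1823 kg·m².
τ = F·(L/2) = (43.2)(0.216) = 9.331 N·m.
α = τ/I = 9.331/0.1823 = 51.19 rad/s².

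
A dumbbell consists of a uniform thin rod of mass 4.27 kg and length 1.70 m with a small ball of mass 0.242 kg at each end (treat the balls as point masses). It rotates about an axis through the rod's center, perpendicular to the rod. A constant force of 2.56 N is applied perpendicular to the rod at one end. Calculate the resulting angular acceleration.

α ≈ 1.58 rad/s²

I_rod = (1/12)ML² = (1/12)(4.27)(1.70)² = 1.028 kg·m².
I_balls = 2·m·(L/2)² = 2(0.242)(0.8500)² = 0.3497 kg·m².
Total I = 1.378 kg·m².
τ = F·(L/2) = (2.56)(0.850) = 2.176 N·m.
α = τ/I = 2.176/1.378 = 1.579 rad/s².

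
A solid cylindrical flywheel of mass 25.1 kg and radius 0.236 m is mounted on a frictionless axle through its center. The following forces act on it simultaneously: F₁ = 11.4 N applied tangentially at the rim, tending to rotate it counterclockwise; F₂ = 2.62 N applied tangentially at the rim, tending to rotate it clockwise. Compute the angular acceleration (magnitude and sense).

α ≈ 2.96 rad/s², counterclockwise

I = ½MR² = (1/2)(25.1)(0.236)² = 0.6990 kg·m².
Taking counterclockwise as positive: τ₁ = +(11.4)(0.236) = +2.690 N·m; τ₂ = −(2.62)(0.236) = −0.6183 N·m.
Net torque τ = 2.072 N·m.
α = τ/I = 2.072/0.6990 = 2.964 rad/s².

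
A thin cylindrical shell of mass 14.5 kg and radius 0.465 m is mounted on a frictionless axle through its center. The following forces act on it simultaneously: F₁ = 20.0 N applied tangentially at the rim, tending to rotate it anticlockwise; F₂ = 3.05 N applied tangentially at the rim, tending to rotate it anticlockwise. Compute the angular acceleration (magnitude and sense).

α ≈ 3.42 rad/s², anticlockwise

I = MR² = (14.5)(0.465)² = 3.135 kg·m².
Taking anticlockwise as positive: τ₁ = +(20.0)(0.465) = +9.300 N·m; τ₂ = +(3.05)(0.465) = +1.418 N·m.
Net torque τ = 10.72 N·m.
α = τ/I = 10.72/3.135 = 3.419 rad/s².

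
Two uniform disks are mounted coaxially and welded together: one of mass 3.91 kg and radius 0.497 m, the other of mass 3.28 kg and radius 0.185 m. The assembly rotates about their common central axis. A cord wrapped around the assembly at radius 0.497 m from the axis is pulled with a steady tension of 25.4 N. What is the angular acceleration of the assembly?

α ≈ 23.4 rad/s²

I = ½M₁R₁² + ½M₂R₂² = ½(3.91)(0.497)² + ½(3.28)(0.185)² = 0.5390 kg·m².
τ = F r = (25.4)(0.497) = 12.62 N·m.
α = τ/I = 12.62/0.5390 = 23.42 rad/s².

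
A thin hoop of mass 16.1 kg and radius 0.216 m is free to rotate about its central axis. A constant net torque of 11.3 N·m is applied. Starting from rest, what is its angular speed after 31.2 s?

ω ≈ 469 rad/s

I = MR² = (16.1)(0.216)² = 0.7512 kg·m².
α = τ/I = 11.3/0.7512 = 15.04 rad/s².
ω = ω₀ + αt = 0 + (15.04)(31.2) = 469.4 rad/s.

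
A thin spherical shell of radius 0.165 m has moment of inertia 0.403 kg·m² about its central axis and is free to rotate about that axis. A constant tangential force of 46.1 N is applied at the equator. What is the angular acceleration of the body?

τ = F R = (46.1)(0.165) = 7.607 N·m.
From τ = Iα: α = 7.607/0.4030 = 18.87 rad/s².

α ≈ 18.9 rad/s²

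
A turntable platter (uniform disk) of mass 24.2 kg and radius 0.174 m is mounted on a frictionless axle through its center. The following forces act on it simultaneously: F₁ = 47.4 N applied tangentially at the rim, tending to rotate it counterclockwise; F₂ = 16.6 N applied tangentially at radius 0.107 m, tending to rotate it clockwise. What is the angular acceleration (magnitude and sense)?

I = ½MR² = (1/2)(24.2)(0.174)² = 0.3663 kg·m².
Taking counterclockwise as positive: τ₁ = +(47.4)(0.174) = +8.248 N·m; τ₂ = −(16.6)(0.107) = −1.776 N·m.
Net torque τ = 6.471 N·m.
α = τ/I = 6.471/0.3663 = 17.67 rad/s².

α ≈ 17.7 rad/s², counterclockwise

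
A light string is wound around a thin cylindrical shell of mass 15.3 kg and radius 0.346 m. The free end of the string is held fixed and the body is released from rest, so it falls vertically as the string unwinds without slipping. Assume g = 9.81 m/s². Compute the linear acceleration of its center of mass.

a ≈ 4.91 m/s²

Translation: Mg − T = Ma. Rotation about the center: TR = Iα with I = MR².
With a = αR: T = (I/R²)a = M a, so Mg = (1 + 1.000)Ma.
a = g/(1 + 1.000) = 9.81/2.000 = 4.905 m/s².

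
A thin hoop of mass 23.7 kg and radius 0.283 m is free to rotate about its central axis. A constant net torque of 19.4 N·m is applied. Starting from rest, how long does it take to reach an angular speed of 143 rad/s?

I = MR² = (23.7)(0.283)² = 1.898 kg·m².
α = τ/I = 19.4/1.898 = 10.22 rad/s².
ω = αt ⇒ t = ω/α = 143/10.22 = 13.99 s.

t ≈ 14.0 s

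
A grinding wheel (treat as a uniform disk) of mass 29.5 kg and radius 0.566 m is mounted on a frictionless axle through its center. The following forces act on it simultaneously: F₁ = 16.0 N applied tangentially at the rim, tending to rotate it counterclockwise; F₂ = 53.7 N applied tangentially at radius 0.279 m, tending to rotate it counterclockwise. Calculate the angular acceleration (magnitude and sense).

I = ½MR² = (1/2)(29.5)(0.566)² = 4.725 kg·m².
Taking counterclockwise as positive: τ₁ = +(16.0)(0.566) = +9.056 N·m; τ₂ = +(53.7)(0.279) = +14.98 N·m.
Net torque τ = 24.04 N·m.
α = τ/I = 24.04/4.725 = 5.087 rad/s².

α ≈ 5.09 rad/s², counterclockwise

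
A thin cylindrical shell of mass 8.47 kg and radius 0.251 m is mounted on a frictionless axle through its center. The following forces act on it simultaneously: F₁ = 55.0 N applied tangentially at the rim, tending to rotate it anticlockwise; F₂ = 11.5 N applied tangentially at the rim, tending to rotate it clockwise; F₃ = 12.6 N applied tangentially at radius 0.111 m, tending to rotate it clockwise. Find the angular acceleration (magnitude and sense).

α ≈ 17.8 rad/s², anticlockwise

I = MR² = (8.47)(0.251)² = 0.5336 kg·m².
Taking anticlockwise as positive: τ₁ = +(55.0)(0.251) = +13.80 N·m; τ₂ = −(11.5)(0.251) = −2.886 N·m; τ₃ = −(12.6)(0.111) = −1.399 N·m.
Net torque τ = 9.520 N·m.
α = τ/I = 9.520/0.5336 = 17.84 rad/s².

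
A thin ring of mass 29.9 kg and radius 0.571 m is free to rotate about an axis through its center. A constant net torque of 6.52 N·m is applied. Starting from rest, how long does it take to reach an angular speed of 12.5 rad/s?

t ≈ 18.7 s

I = MR² = (29.9)(0.571)² = 9.749 kg·m².
α = τ/I = 6.52/9.749 = 0.6688 rad/s².
ω = αt ⇒ t = ω/α = 12.5/0.6688 = 18.69 s.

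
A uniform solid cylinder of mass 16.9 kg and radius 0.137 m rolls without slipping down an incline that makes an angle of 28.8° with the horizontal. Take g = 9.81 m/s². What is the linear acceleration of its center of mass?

Translation along the incline: Mg sinθ − f = Ma.
Rotation about the center: fR = Iα with I = ½MR². No-slip gives a = αR, so f = (I/R²)a = (1/2)M a.
Substituting: Mg sinθ = (1 + 0.5000)Ma, so a = g sinθ/(1 + 0.5000) = (9.81) sin 28.8° / 1.500 = 3.151 m/s².

a ≈ 3.15 m/s²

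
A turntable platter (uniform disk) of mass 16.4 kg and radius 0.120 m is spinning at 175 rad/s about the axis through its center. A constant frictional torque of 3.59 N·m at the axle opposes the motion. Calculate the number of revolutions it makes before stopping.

I = ½MR² = (1/2)(16.4)(0.120)² = 0.1181 kg·m².
The net torque has magnitude 3.59 N·m, opposing ω.
|α| = τ/I = 3.590/0.1181 = 30.40 rad/s² (deceleration).
ω² = ω₀² − 2|α|θ with ω = 0 ⇒ θ = ω₀²/(2|α|) = 503.6 rad = 80.16 rev.

≈ 80.2 revolutions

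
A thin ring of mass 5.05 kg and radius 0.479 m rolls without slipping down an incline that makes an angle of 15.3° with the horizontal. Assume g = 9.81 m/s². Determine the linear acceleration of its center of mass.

a ≈ 1.29 m/s²

Translation along the incline: Mg sinθ − f = Ma.
Rotation about the center: fR = Iα with I = MR². No-slip gives a = αR, so f = (I/R²)a = M a.
Substituting: Mg sinθ = (1 + 1.000)Ma, so a = g sinθ/(1 + 1.000) = (9.81) sin 15.3° / 2.000 = 1.294 m/s².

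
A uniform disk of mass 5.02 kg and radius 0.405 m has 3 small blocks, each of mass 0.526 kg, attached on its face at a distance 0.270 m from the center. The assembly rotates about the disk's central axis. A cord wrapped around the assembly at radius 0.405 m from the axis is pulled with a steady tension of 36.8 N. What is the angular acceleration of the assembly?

α ≈ 28.3 rad/s²

I_disk = ½MR² = ½(5.02)(0.405)² = 0.4117 kg·m².
I_blocks = 3·m·r² = 3(0.526)(0.270)² = 0.1150 kg·m².
Total I = 0.5267 kg·m².
τ = F r = (36.8)(0.405) = 14.90 N·m.
α = τ/I = 14.90/0.5267 = 28.29 rad/s².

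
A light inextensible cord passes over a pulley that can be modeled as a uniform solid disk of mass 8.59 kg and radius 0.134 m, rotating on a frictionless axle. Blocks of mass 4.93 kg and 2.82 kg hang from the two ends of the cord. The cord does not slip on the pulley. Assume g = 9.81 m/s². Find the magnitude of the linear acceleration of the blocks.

I = ½MR² = (1/2)(8.59)(0.134)² = 0.07712 kg·m².
Heavier block: m₁g − T₁ = m₁a. Lighter block: T₂ − m₂g = m₂a.
Pulley: (T₁ − T₂)R = Iα = I(a/R), so T₁ − T₂ = (I/R²)a = (1/2)M_p a = 4.295·a.
Adding the three: (m₁ − m₂)g = (m₁ + m₂ + 4.295)a, so a = (4.93 − 2.82)(9.81)/(4.93 + 2.82 + 4.295) = 1.718 m/s².

a ≈ 1.72 m/s²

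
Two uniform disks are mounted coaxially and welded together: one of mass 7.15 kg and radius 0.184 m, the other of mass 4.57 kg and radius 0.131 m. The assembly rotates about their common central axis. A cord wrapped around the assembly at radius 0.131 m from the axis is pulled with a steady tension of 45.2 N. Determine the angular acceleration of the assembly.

I = ½M₁R₁² + ½M₂R₂² = ½(7.15)(0.184)² + ½(4.57)(0.131)² = 0.1602 kg·m².
τ = F r = (45.2)(0.131) = 5.921 N·m.
α = τ/I = 5.921/0.1602 = 36.95 rad/s².

α ≈ 37.0 rad/s²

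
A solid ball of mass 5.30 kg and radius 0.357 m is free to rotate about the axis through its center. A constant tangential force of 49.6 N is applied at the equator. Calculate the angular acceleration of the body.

α ≈ 65.5 rad/s²

I = (2/5)MR² = (2/5)(5.30)(0.357)² = 0.2702 kg·m².
τ = F R = (49.6)(0.357) = 17.71 N·m.
Newton's second law for rotation, τ = Iα, gives α = τ/I = 17.71/0.2702 = 65.54 rad/s².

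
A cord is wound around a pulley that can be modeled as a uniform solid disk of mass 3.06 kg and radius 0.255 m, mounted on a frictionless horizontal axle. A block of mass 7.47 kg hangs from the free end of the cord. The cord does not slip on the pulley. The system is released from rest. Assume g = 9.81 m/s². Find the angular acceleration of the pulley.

I = ½MR² = (1/2)(3.06)(0.255)² = 0.09949 kg·m².
Block: mg − T = ma. Pulley: TR = Iα. No-slip: a = αR, so T = (I/R²)a = 1.530·a.
Then mg = (m + 1.530)a, so a = (7.47)(9.81)/(7.47 + 1.530) = 8.142 m/s².
α = a/R = 8.142/0.255 = 31.93 rad/s².

α ≈ 31.9 rad/s²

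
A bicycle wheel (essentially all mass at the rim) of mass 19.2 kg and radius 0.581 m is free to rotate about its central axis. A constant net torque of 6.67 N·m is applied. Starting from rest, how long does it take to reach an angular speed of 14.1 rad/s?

I = MR² = (19.2)(0.581)² = 6.481 kg·m².
α = τ/I = 6.67/6.481 = 1.029 rad/s².
ω = αt ⇒ t = ω/α = 14.1/1.029 = 13.70 s.

t ≈ 13.7 s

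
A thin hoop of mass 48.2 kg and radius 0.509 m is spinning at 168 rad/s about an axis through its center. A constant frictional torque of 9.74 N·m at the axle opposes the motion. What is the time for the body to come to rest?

I = MR² = (48.2)(0.509)² = 12.49 kg·m².
The net torque has magnitude 9.74 N·m, opposing ω.
|α| = τ/I = 9.740/12.49 = 0.7800 rad/s² (deceleration).
0 = ω₀ − |α|t ⇒ t = ω₀/|α| = 168/0.7800 = 215.4 s.

t ≈ 215 s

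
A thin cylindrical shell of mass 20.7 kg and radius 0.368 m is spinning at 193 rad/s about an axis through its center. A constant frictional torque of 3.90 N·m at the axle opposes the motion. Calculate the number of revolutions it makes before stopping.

≈ 2130 revolutions

I = MR² = (20.7)(0.368)² = 2.803 kg·m².
The net torque has magnitude 3.90 N·m, opposing ω.
|α| = τ/I = 3.900/2.803 = 1.391 rad/s² (deceleration).
ω² = ω₀² − 2|α|θ with ω = 0 ⇒ θ = ω₀²/(2|α|) = 13390 rad = 2131 rev.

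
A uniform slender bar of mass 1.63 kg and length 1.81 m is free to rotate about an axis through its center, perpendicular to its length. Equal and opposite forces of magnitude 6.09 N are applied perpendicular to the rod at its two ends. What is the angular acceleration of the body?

α ≈ 24.8 rad/s²

I = (1/12)ML² = (1/12)(1.63)(1.81)² = 0.4450 kg·m².
The couple gives τ = F·(L/2) + F·(L/2) = F L = (6.09)(1.81) = 11.02 N·m.
From τ = Iα: α = 11.02/0.4450 = 24.77 rad/s².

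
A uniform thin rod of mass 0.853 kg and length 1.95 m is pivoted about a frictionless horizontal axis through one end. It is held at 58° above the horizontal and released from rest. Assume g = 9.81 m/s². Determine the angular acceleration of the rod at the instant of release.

α ≈ 4.00 rad/s²

About the pivot, I = (1/3)ML² = (1/3)(0.853)(1.95)² = 1.081 kg·m².
The weight acts at the center, a distance L/2 = 0.9750 m from the pivot; τ = Mg(L/2) cos 58° = 4.323 N·m.
α = τ/I = 4.323/1.081 = 3.999 rad/s².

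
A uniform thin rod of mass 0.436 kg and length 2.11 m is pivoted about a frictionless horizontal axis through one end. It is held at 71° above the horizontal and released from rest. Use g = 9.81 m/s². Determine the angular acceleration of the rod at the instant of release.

About the pivot, I = (1/3)ML² = (1/3)(0.436)(2.11)² = 0.6470 kg·m².
The weight acts at the center, a distance L/2 = 1.055 m from the pivot; τ = Mg(L/2) cos 71° = 1.469 N·m.
α = τ/I = 1.469/0.6470 = 2.270 rad/s².
(Equivalently α = (3g/(2L)) cos 71° = 2.270 rad/s².)

α ≈ 2.27 rad/s²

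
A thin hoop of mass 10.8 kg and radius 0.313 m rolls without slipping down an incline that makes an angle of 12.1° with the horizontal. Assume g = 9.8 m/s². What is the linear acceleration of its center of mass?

Translation along the incline: Mg sinθ − f = Ma.
Rotation about the center: fR = Iα with I = MR². No-slip gives a = αR, so f = (I/R²)a = M a.
Substituting: Mg sinθ = (1 + 1.000)Ma, so a = g sinθ/(1 + 1.000) = (9.8) sin 12.1° / 2.000 = 1.027 m/s².

a ≈ 1.03 m/s²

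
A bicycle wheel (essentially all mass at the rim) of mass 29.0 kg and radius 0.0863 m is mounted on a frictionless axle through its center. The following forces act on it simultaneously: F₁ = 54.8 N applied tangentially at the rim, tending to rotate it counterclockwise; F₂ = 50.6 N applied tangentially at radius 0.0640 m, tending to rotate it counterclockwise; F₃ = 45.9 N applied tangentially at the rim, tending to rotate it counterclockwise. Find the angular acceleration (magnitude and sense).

α ≈ 55.2 rad/s², counterclockwise

I = MR² = (29.0)(0.0863)² = 0.2160 kg·m².
Taking counterclockwise as positive: τ₁ = +(54.8)(0.0863) = +4.729 N·m; τ₂ = +(50.6)(0.0640) = +3.238 N·m; τ₃ = +(45.9)(0.0863) = +3.961 N·m.
Net torque τ = 11.93 N·m.
α = τ/I = 11.93/0.2160 = 55.23 rad/s².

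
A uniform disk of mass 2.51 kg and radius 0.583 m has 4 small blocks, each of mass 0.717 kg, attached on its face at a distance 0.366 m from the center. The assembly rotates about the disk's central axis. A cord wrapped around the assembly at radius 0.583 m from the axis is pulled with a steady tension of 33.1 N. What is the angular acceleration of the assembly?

I_disk = ½MR² = ½(2.51)(0.583)² = 0.4266 kg·m².
I_blocks = 4·m·r² = 4(0.717)(0.366)² = 0.3842 kg·m².
Total I = 0.8107 kg·m².
τ = F r = (33.1)(0.583) = 19.30 N·m.
α = τ/I = 19.30/0.8107 = 23.80 rad/s².

α ≈ 23.8 rad/s²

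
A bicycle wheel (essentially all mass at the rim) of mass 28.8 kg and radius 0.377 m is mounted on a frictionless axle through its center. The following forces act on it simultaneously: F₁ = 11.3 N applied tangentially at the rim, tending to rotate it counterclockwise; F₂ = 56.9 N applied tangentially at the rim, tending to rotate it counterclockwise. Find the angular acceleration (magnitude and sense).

α ≈ 6.28 rad/s², counterclockwise

I = MR² = (28.8)(0.377)² = 4.093 kg·m².
Taking counterclockwise as positive: τ₁ = +(11.3)(0.377) = +4.260 N·m; τ₂ = +(56.9)(0.377) = +21.45 N·m.
Net torque τ = 25.71 N·m.
α = τ/I = 25.71/4.093 = 6.281 rad/s².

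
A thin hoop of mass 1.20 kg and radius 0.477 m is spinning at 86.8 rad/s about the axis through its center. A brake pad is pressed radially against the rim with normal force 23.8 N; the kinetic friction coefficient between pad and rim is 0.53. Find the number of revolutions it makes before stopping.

≈ 27.2 revolutions

I = MR² = (1.20)(0.477)² = 0.2730 kg·m².
Friction force f = μN = (0.53)(23.8) = 12.61 N at the rim; torque magnitude τ = fR = 6.017 N·m, opposing ω.
|α| = τ/I = 6.017/0.2730 = 22.04 rad/s² (deceleration).
ω² = ω₀² − 2|α|θ with ω = 0 ⇒ θ = ω₀²/(2|α|) = 170.9 rad = 27.21 rev.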